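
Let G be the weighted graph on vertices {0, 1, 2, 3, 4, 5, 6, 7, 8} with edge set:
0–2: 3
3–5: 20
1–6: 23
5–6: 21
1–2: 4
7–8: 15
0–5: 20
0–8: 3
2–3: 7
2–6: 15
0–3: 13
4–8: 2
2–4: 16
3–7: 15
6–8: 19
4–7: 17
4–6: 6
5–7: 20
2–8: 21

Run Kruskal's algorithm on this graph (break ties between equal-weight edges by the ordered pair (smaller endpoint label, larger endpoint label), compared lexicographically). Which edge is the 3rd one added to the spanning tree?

0-8

Kruskal's algorithm — process edges by increasing weight (ties by edge label):
4–8 (2): add — endpoints in different components.
0–2 (3): add — endpoints in different components.
0–8 (3): add — endpoints in different components.
1–2 (4): add — endpoints in different components.
4–6 (6): add — endpoints in different components.
2–3 (7): add — endpoints in different components.
0–3 (13): skip — 0 and 3 already connected.
2–6 (15): skip — 2 and 6 already connected.
3–7 (15): add — endpoints in different components.
7–8 (15): skip — 7 and 8 already connected.
2–4 (16): skip — 2 and 4 already connected.
4–7 (17): skip — 4 and 7 already connected.
6–8 (19): skip — 6 and 8 already connected.
0–5 (20): add — endpoints in different components.
The 3rd edge added is 0–8.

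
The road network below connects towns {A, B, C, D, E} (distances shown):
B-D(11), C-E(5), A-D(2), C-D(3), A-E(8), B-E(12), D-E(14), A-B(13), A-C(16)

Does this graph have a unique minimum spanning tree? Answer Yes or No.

Kruskal: consider edges lightest-first.
A-D (2): add. Components now {A,D} {B} {C} {E}
C-D (3): add. Components now {A,C,D} {B} {E}
C-E (5): add. Components now {A,C,D,E} {B}
A-E (8): skip — A and E already connected.
B-D (11): add. Components now {A,B,C,D,E}
Every non-tree edge has weight strictly greater than the heaviest edge on the tree path between its endpoints, so the MST is unique.

Yes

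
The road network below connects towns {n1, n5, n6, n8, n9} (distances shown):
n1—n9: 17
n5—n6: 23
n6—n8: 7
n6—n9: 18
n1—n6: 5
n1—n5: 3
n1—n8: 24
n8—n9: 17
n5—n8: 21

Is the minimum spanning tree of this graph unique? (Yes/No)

Kruskal: consider edges lightest-first.
n1—n5 (3): add. Components now {n1,n5} {n6} {n8} {n9}
n1—n6 (5): add. Components now {n1,n5,n6} {n8} {n9}
n6—n8 (7): add. Components now {n1,n5,n6,n8} {n9}
n1—n9 (17): add. Components now {n1,n5,n6,n8,n9}
Non-tree edge n8—n9 has weight 17, equal to the heaviest edge on its tree cycle — swapping gives another MST of the same weight. Not unique.

No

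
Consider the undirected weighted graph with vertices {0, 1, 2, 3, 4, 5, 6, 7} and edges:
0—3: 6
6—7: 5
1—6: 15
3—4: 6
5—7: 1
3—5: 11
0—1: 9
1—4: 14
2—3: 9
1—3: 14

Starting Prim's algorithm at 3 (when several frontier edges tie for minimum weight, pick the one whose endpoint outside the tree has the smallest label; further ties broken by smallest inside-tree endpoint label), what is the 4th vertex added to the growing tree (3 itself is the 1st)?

1

Grow the tree from 3 using Prim:
Step 1: cheapest edge leaving the tree is 0—3 (6); add 0.
Step 2: cheapest edge leaving the tree is 3—4 (6); add 4.
Step 3: cheapest edge leaving the tree is 0—1 (9); add 1.
Step 4: cheapest edge leaving the tree is 2—3 (9); add 2.
Step 5: cheapest edge leaving the tree is 3—5 (11); add 5.
Step 6: cheapest edge leaving the tree is 5—7 (1); add 7.
Step 7: cheapest edge leaving the tree is 6—7 (5); add 6.
Vertex order: 3, 0, 4, 1, 2, 5, 7, 6. The 4th vertex is 1.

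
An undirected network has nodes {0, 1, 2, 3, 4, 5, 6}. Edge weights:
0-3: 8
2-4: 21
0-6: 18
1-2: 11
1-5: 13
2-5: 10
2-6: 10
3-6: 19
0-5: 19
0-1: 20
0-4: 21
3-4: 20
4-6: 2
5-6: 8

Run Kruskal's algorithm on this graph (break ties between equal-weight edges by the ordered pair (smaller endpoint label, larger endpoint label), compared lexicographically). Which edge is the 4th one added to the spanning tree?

Kruskal's algorithm — process edges by increasing weight (ties by edge label):
4-6 (2): add — endpoints in different components.
0-3 (8): add — endpoints in different components.
5-6 (8): add — endpoints in different components.
2-5 (10): add — endpoints in different components.
2-6 (10): skip — 2 and 6 already connected.
1-2 (11): add — endpoints in different components.
1-5 (13): skip — 1 and 5 already connected.
0-6 (18): add — endpoints in different components.
The 4th edge added is 2-5.

2-5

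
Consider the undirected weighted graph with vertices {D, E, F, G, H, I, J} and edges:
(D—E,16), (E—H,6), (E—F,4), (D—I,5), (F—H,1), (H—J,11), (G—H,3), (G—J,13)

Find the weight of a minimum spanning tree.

Sort edges by weight, then run Kruskal:
F—H (1): add — endpoints in different components.
G—H (3): add — endpoints in different components.
E—F (4): add — endpoints in different components.
D—I (5): add — endpoints in different components.
E—H (6): skip — E and H already connected.
H—J (11): add — endpoints in different components.
G—J (13): skip — G and J already connected.
D—E (16): add — endpoints in different components.
MST edges: F—H, G—H, E—F, D—I, H—J, D—E; total weight 1+3+4+5+11+16 = 40.

40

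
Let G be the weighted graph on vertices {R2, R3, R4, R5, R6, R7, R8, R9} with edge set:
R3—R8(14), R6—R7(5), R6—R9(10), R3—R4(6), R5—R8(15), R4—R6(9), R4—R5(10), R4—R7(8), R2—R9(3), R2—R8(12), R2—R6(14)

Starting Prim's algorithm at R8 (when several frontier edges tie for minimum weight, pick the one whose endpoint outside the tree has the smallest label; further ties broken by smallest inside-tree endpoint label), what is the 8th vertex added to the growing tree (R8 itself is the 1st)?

Prim's algorithm from R8:
Step 1: frontier [R2—R8 12, R3—R8 14, R5—R8 15] → take R2—R8 (12); add R2.
Step 2: frontier [R2—R9 3, R2—R6 14, R3—R8 14, R5—R8 15] → take R2—R9 (3); add R9.
Step 3: frontier [R2—R6 14, R3—R8 14, R5—R8 15, R6—R9 10] → take R6—R9 (10); add R6.
Step 4: frontier [R6—R7 5, R4—R6 9, R3—R8 14, R5—R8 15] → take R6—R7 (5); add R7.
Step 5: frontier [R4—R6 9, R4—R7 8, R3—R8 14, R5—R8 15] → take R4—R7 (8); add R4.
Step 6: frontier [R3—R4 6, R4—R5 10, R3—R8 14, R5—R8 15] → take R3—R4 (6); add R3.
Step 7: frontier [R4—R5 10, R5—R8 15] → take R4—R5 (10); add R5.
Vertex order: R8, R2, R9, R6, R7, R4, R3, R5. The 8th vertex is R5.

R5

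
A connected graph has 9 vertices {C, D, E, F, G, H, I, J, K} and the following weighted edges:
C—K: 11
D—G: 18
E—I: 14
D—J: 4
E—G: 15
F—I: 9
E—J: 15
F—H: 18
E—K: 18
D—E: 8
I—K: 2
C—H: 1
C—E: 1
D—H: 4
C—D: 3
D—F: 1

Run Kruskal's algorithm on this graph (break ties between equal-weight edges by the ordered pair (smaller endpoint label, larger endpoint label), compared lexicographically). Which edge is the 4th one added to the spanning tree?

I-K

Kruskal's algorithm — process edges by increasing weight (ties by edge label):
C—E (1): add — endpoints in different components.
C—H (1): add — endpoints in different components.
D—F (1): add — endpoints in different components.
I—K (2): add — endpoints in different components.
C—D (3): add — endpoints in different components.
D—H (4): skip — D and H already connected.
D—J (4): add — endpoints in different components.
D—E (8): skip — D and E already connected.
F—I (9): add — endpoints in different components.
C—K (11): skip — C and K already connected.
E—I (14): skip — E and I already connected.
E—G (15): add — endpoints in different components.
The 4th edge added is I—K.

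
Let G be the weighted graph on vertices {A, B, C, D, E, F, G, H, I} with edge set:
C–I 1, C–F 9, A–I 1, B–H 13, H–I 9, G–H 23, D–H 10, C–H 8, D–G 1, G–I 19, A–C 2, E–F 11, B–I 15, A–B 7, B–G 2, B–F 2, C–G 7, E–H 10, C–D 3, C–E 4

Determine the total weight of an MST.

Kruskal: consider edges lightest-first.
A–I (1): add — endpoints in different components.
C–I (1): add — endpoints in different components.
D–G (1): add — endpoints in different components.
A–C (2): skip — A and C already connected.
B–F (2): add — endpoints in different components.
B–G (2): add — endpoints in different components.
C–D (3): add — endpoints in different components.
C–E (4): add — endpoints in different components.
A–B (7): skip — A and B already connected.
C–G (7): skip — C and G already connected.
C–H (8): add — endpoints in different components.
MST edges: A–I, C–I, D–G, B–F, B–G, C–D, C–E, C–H; total weight 1+1+1+2+2+3+4+8 = 22.

22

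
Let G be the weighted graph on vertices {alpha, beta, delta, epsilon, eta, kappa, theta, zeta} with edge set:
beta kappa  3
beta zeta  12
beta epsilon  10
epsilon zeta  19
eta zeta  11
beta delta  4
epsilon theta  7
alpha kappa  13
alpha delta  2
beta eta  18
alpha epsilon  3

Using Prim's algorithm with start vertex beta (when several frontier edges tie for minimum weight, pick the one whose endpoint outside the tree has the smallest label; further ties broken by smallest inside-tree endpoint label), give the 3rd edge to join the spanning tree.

Prim's algorithm from beta:
Step 1: cheapest edge leaving the tree is beta kappa (3); add kappa.
Step 2: cheapest edge leaving the tree is beta delta (4); add delta.
Step 3: cheapest edge leaving the tree is alpha delta (2); add alpha.
Step 4: cheapest edge leaving the tree is alpha epsilon (3); add epsilon.
Step 5: cheapest edge leaving the tree is epsilon theta (7); add theta.
Step 6: cheapest edge leaving the tree is beta zeta (12); add zeta.
Step 7: cheapest edge leaving the tree is eta zeta (11); add eta.
The 3rd edge added is alpha delta.

alpha-delta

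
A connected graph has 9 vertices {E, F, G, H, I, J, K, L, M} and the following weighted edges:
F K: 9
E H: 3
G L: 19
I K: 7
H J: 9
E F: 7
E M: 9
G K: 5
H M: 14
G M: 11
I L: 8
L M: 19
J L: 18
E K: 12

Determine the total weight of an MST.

Grow the tree from G using Prim:
Step 1: cheapest edge leaving the tree is G K (5); add K.
Step 2: cheapest edge leaving the tree is I K (7); add I.
Step 3: cheapest edge leaving the tree is I L (8); add L.
Step 4: cheapest edge leaving the tree is F K (9); add F.
Step 5: cheapest edge leaving the tree is E F (7); add E.
Step 6: cheapest edge leaving the tree is E H (3); add H.
Step 7: cheapest edge leaving the tree is H J (9); add J.
Step 8: cheapest edge leaving the tree is E M (9); add M.
MST edges: G K, I K, I L, F K, E F, E H, H J, E M; total weight 5+7+8+9+7+3+9+9 = 57.

57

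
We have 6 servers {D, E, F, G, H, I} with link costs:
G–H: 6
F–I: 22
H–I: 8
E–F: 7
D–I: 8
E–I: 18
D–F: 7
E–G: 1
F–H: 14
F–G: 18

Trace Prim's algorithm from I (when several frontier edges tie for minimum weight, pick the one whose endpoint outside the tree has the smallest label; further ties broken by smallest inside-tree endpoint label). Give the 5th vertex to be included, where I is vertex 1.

Prim, starting at I.
Step 1: cheapest edge leaving the tree is D–I (8); add D.
Step 2: cheapest edge leaving the tree is D–F (7); add F.
Step 3: cheapest edge leaving the tree is E–F (7); add E.
Step 4: cheapest edge leaving the tree is E–G (1); add G.
Step 5: cheapest edge leaving the tree is G–H (6); add H.
Vertex order: I, D, F, E, G, H. The 5th vertex is G.

G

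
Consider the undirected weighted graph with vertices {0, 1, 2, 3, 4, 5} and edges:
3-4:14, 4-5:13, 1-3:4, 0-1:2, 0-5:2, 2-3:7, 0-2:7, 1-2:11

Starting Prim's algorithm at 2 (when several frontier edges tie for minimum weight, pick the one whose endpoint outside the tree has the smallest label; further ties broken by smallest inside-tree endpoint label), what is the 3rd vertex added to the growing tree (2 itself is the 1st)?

Prim's algorithm from 2:
Step 1: frontier [0-2 7, 2-3 7, 1-2 11] → take 0-2 (7); add 0.
Step 2: frontier [0-1 2, 0-5 2, 2-3 7, 1-2 11] → take 0-1 (2); add 1.
Step 3: frontier [0-5 2, 1-3 4, 2-3 7] → take 0-5 (2); add 5.
Step 4: frontier [1-3 4, 2-3 7, 4-5 13] → take 1-3 (4); add 3.
Step 5: frontier [3-4 14, 4-5 13] → take 4-5 (13); add 4.
Vertex order: 2, 0, 1, 5, 3, 4. The 3rd vertex is 1.

1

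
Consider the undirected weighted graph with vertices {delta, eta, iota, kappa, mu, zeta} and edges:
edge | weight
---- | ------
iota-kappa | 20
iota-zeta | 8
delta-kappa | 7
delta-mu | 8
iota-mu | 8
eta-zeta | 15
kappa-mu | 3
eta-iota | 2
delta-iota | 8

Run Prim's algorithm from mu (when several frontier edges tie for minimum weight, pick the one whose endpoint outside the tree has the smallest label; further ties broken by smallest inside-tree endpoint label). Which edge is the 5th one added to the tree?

iota-zeta

Grow the tree from mu using Prim:
Step 1: cheapest edge leaving the tree is kappa-mu (3); add kappa.
Step 2: cheapest edge leaving the tree is delta-kappa (7); add delta.
Step 3: cheapest edge leaving the tree is delta-iota (8); add iota.
Step 4: cheapest edge leaving the tree is eta-iota (2); add eta.
Step 5: cheapest edge leaving the tree is iota-zeta (8); add zeta.
The 5th edge added is iota-zeta.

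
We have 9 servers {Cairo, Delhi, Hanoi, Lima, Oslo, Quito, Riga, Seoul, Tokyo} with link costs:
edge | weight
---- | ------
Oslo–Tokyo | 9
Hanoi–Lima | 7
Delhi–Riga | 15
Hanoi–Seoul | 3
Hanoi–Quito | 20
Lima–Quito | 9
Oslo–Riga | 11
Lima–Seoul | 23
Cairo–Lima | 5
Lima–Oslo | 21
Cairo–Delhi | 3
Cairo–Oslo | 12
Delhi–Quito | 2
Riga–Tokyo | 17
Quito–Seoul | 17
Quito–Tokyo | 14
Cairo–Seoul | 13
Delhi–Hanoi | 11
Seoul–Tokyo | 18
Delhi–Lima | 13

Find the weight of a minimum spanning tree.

Prim, starting at Tokyo.
Step 1: cheapest edge leaving the tree is Oslo–Tokyo (9); add Oslo.
Step 2: cheapest edge leaving the tree is Oslo–Riga (11); add Riga.
Step 3: cheapest edge leaving the tree is Cairo–Oslo (12); add Cairo.
Step 4: cheapest edge leaving the tree is Cairo–Delhi (3); add Delhi.
Step 5: cheapest edge leaving the tree is Delhi–Quito (2); add Quito.
Step 6: cheapest edge leaving the tree is Cairo–Lima (5); add Lima.
Step 7: cheapest edge leaving the tree is Hanoi–Lima (7); add Hanoi.
Step 8: cheapest edge leaving the tree is Hanoi–Seoul (3); add Seoul.
MST edges: Oslo–Tokyo, Oslo–Riga, Cairo–Oslo, Cairo–Delhi, Delhi–Quito, Cairo–Lima, Hanoi–Lima, Hanoi–Seoul; total weight 9+11+12+3+2+5+7+3 = 52.

52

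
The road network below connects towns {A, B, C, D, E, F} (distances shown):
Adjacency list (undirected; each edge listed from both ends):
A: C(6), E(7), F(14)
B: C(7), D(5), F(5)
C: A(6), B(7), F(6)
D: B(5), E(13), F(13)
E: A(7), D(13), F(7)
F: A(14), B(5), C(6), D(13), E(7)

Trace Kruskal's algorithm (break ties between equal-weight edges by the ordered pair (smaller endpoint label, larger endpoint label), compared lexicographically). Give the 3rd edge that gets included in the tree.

A-C

Kruskal: consider edges lightest-first.
B—D (5): add — endpoints in different components.
B—F (5): add — endpoints in different components.
A—C (6): add — endpoints in different components.
C—F (6): add — endpoints in different components.
A—E (7): add — endpoints in different components.
The 3rd edge added is A—C.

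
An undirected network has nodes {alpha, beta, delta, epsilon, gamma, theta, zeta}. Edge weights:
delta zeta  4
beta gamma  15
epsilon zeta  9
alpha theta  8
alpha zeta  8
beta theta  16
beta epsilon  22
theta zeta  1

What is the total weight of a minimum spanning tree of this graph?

Prim's algorithm from alpha:
Step 1: cheapest edge leaving the tree is alpha theta (8); add theta.
Step 2: cheapest edge leaving the tree is theta zeta (1); add zeta.
Step 3: cheapest edge leaving the tree is delta zeta (4); add delta.
Step 4: cheapest edge leaving the tree is epsilon zeta (9); add epsilon.
Step 5: cheapest edge leaving the tree is beta theta (16); add beta.
Step 6: cheapest edge leaving the tree is beta gamma (15); add gamma.
MST edges: alpha theta, theta zeta, delta zeta, epsilon zeta, beta theta, beta gamma; total weight 8+1+4+9+16+15 = 53.

53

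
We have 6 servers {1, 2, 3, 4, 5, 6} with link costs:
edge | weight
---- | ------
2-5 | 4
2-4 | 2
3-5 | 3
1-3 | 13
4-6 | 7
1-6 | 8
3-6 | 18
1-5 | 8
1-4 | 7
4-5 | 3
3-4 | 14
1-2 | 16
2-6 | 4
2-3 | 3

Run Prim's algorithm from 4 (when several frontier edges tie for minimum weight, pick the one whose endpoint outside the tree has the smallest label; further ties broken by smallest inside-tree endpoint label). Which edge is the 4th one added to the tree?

Prim's algorithm from 4:
Step 1: cheapest edge leaving the tree is 2-4 (2); add 2.
Step 2: cheapest edge leaving the tree is 2-3 (3); add 3.
Step 3: cheapest edge leaving the tree is 3-5 (3); add 5.
Step 4: cheapest edge leaving the tree is 2-6 (4); add 6.
Step 5: cheapest edge leaving the tree is 1-4 (7); add 1.
The 4th edge added is 2-6.

2-6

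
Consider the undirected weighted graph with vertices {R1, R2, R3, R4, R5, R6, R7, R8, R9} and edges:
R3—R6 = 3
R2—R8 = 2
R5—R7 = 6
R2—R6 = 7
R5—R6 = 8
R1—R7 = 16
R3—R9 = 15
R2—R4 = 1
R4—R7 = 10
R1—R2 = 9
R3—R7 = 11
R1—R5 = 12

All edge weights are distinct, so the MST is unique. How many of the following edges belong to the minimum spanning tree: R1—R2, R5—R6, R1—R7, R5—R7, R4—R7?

3

Kruskal's algorithm — process edges by increasing weight (ties by edge label):
R2—R4 (1): add — endpoints in different components.
R2—R8 (2): add — endpoints in different components.
R3—R6 (3): add — endpoints in different components.
R5—R7 (6): add — endpoints in different components.
R2—R6 (7): add — endpoints in different components.
R5—R6 (8): add — endpoints in different components.
R1—R2 (9): add — endpoints in different components.
R4—R7 (10): skip — R4 and R7 already connected.
R3—R7 (11): skip — R3 and R7 already connected.
R1—R5 (12): skip — R5 and R1 already connected.
R3—R9 (15): add — endpoints in different components.
MST edge set: {R2—R4, R2—R8, R3—R6, R5—R7, R2—R6, R5—R6, R1—R2, R3—R9}.
Of the listed edges, {R1—R2, R5—R6, R5—R7} are in the MST → 3.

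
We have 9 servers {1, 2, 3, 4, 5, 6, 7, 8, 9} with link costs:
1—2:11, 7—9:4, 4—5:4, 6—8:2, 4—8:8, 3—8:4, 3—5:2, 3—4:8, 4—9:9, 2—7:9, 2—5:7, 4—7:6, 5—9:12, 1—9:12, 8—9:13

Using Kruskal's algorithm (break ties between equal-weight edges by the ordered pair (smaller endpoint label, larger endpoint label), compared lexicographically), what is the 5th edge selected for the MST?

Kruskal's algorithm — process edges by increasing weight (ties by edge label):
3—5 (2): add — endpoints in different components.
6—8 (2): add — endpoints in different components.
3—8 (4): add — endpoints in different components.
4—5 (4): add — endpoints in different components.
7—9 (4): add — endpoints in different components.
4—7 (6): add — endpoints in different components.
2—5 (7): add — endpoints in different components.
3—4 (8): skip — 3 and 4 already connected.
4—8 (8): skip — 4 and 8 already connected.
2—7 (9): skip — 2 and 7 already connected.
4—9 (9): skip — 4 and 9 already connected.
1—2 (11): add — endpoints in different components.
The 5th edge added is 7—9.

7-9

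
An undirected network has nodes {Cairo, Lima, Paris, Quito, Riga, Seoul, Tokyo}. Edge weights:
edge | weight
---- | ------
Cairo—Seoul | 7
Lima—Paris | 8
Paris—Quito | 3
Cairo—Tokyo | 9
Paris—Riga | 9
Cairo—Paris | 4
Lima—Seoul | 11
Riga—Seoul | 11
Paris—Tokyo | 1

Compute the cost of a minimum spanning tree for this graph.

32

Sort edges by weight, then run Kruskal:
Paris—Tokyo (1): add — endpoints in different components.
Paris—Quito (3): add — endpoints in different components.
Cairo—Paris (4): add — endpoints in different components.
Cairo—Seoul (7): add — endpoints in different components.
Lima—Paris (8): add — endpoints in different components.
Cairo—Tokyo (9): skip — Tokyo and Cairo already connected.
Paris—Riga (9): add — endpoints in different components.
MST edges: Paris—Tokyo, Paris—Quito, Cairo—Paris, Cairo—Seoul, Lima—Paris, Paris—Riga; total weight 1+3+4+7+8+9 = 32.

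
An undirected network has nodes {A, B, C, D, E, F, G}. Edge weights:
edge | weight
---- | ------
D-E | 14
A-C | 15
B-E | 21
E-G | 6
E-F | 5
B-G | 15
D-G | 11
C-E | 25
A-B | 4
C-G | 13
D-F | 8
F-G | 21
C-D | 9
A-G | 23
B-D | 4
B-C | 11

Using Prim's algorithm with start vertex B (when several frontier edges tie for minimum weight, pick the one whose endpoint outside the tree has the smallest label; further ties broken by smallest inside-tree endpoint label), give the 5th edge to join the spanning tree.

Grow the tree from B using Prim:
Step 1: cheapest edge leaving the tree is A-B (4); add A.
Step 2: cheapest edge leaving the tree is B-D (4); add D.
Step 3: cheapest edge leaving the tree is D-F (8); add F.
Step 4: cheapest edge leaving the tree is E-F (5); add E.
Step 5: cheapest edge leaving the tree is E-G (6); add G.
Step 6: cheapest edge leaving the tree is C-D (9); add C.
The 5th edge added is E-G.

E-G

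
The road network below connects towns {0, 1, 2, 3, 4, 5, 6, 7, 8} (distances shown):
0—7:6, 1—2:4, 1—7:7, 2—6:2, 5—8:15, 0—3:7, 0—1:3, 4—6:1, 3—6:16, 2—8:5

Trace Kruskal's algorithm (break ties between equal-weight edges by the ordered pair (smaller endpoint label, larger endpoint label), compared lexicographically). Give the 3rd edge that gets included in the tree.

0-1

Sort edges by weight, then run Kruskal:
4—6 (1): add — endpoints in different components.
2—6 (2): add — endpoints in different components.
0—1 (3): add — endpoints in different components.
1—2 (4): add — endpoints in different components.
2—8 (5): add — endpoints in different components.
0—7 (6): add — endpoints in different components.
0—3 (7): add — endpoints in different components.
1—7 (7): skip — 1 and 7 already connected.
5—8 (15): add — endpoints in different components.
The 3rd edge added is 0—1.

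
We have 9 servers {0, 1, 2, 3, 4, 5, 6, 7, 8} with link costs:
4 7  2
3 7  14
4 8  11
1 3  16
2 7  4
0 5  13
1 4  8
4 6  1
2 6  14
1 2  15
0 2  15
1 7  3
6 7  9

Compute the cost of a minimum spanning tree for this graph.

Prim, starting at 7.
Step 1: cheapest edge leaving the tree is 4 7 (2); add 4.
Step 2: cheapest edge leaving the tree is 4 6 (1); add 6.
Step 3: cheapest edge leaving the tree is 1 7 (3); add 1.
Step 4: cheapest edge leaving the tree is 2 7 (4); add 2.
Step 5: cheapest edge leaving the tree is 4 8 (11); add 8.
Step 6: cheapest edge leaving the tree is 3 7 (14); add 3.
Step 7: cheapest edge leaving the tree is 0 2 (15); add 0.
Step 8: cheapest edge leaving the tree is 0 5 (13); add 5.
MST edges: 4 7, 4 6, 1 7, 2 7, 4 8, 3 7, 0 2, 0 5; total weight 2+1+3+4+11+14+15+13 = 63.

63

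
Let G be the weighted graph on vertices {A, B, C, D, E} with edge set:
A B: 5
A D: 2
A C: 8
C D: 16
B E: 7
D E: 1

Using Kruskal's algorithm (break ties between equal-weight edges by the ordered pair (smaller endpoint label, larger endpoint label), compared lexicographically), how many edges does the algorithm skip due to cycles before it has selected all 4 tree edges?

Sort edges by weight, then run Kruskal:
D E (1): add. Components now {A} {B} {C} {D,E}
A D (2): add. Components now {A,D,E} {B} {C}
A B (5): add. Components now {A,B,D,E} {C}
B E (7): skip — B and E already connected.
A C (8): add. Components now {A,B,C,D,E}
Edges rejected before the tree was complete: 1.

1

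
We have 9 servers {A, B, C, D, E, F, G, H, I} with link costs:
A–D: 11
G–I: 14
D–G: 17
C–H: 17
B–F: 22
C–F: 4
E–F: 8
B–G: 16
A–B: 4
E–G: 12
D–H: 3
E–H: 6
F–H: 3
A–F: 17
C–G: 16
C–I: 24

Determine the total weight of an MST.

Sort edges by weight, then run Kruskal:
D–H (3): add — endpoints in different components.
F–H (3): add — endpoints in different components.
A–B (4): add — endpoints in different components.
C–F (4): add — endpoints in different components.
E–H (6): add — endpoints in different components.
E–F (8): skip — E and F already connected.
A–D (11): add — endpoints in different components.
E–G (12): add — endpoints in different components.
G–I (14): add — endpoints in different components.
MST edges: D–H, F–H, A–B, C–F, E–H, A–D, E–G, G–I; total weight 3+3+4+4+6+11+12+14 = 57.

57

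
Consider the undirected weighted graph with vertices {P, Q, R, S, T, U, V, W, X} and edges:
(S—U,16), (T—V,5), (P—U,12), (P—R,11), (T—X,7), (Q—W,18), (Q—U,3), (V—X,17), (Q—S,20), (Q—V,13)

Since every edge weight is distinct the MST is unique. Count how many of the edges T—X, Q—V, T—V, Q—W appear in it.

Kruskal's algorithm — process edges by increasing weight (ties by edge label):
Q—U (3): add — endpoints in different components.
T—V (5): add — endpoints in different components.
T—X (7): add — endpoints in different components.
P—R (11): add — endpoints in different components.
P—U (12): add — endpoints in different components.
Q—V (13): add — endpoints in different components.
S—U (16): add — endpoints in different components.
V—X (17): skip — X and V already connected.
Q—W (18): add — endpoints in different components.
MST edge set: {Q—U, T—V, T—X, P—R, P—U, Q—V, S—U, Q—W}.
Of the listed edges, {T—X, Q—V, T—V, Q—W} are in the MST → 4.

4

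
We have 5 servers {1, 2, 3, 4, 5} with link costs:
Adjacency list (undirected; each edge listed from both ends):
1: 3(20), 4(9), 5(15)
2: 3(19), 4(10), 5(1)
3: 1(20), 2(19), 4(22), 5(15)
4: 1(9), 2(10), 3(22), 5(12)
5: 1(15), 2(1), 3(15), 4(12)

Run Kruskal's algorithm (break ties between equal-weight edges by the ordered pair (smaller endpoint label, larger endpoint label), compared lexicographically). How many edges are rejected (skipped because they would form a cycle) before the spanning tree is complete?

2

Kruskal: consider edges lightest-first.
2-5 (1): add — endpoints in different components.
1-4 (9): add — endpoints in different components.
2-4 (10): add — endpoints in different components.
4-5 (12): skip — 4 and 5 already connected.
1-5 (15): skip — 1 and 5 already connected.
3-5 (15): add — endpoints in different components.
Edges rejected before the tree was complete: 2.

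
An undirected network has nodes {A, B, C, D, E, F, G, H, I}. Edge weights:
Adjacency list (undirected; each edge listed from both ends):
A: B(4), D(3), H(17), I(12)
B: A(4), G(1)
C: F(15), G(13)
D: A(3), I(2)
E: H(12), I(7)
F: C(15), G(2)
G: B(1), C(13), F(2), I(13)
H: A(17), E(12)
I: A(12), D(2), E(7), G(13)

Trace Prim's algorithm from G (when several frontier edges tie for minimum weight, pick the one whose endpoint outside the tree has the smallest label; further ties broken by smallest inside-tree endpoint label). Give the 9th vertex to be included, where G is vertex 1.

C

Grow the tree from G using Prim:
Step 1: cheapest edge leaving the tree is B–G (1); add B.
Step 2: cheapest edge leaving the tree is F–G (2); add F.
Step 3: cheapest edge leaving the tree is A–B (4); add A.
Step 4: cheapest edge leaving the tree is A–D (3); add D.
Step 5: cheapest edge leaving the tree is D–I (2); add I.
Step 6: cheapest edge leaving the tree is E–I (7); add E.
Step 7: cheapest edge leaving the tree is E–H (12); add H.
Step 8: cheapest edge leaving the tree is C–G (13); add C.
Vertex order: G, B, F, A, D, I, E, H, C. The 9th vertex is C.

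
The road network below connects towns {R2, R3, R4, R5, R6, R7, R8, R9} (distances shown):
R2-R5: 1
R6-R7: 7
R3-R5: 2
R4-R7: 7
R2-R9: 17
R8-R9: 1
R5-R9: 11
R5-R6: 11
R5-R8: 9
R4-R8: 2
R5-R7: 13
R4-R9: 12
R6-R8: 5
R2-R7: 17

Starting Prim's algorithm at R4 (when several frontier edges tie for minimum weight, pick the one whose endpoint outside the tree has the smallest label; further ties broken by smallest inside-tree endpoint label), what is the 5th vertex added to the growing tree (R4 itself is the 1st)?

Prim, starting at R4.
Step 1: frontier [R4-R8 2, R4-R7 7, R4-R9 12] → take R4-R8 (2); add R8.
Step 2: frontier [R4-R7 7, R4-R9 12, R8-R9 1, R6-R8 5, R5-R8 9] → take R8-R9 (1); add R9.
Step 3: frontier [R4-R7 7, R6-R8 5, R5-R8 9, R5-R9 11, R2-R9 17] → take R6-R8 (5); add R6.
Step 4: frontier [R4-R7 7, R6-R7 7, R5-R6 11, R5-R8 9, R5-R9 11, R2-R9 17] → take R4-R7 (7); add R7.
Step 5: frontier [R5-R6 11, R5-R7 13, R2-R7 17, R5-R8 9, R5-R9 11, R2-R9 17] → take R5-R8 (9); add R5.
Step 6: frontier [R2-R5 1, R3-R5 2, R2-R7 17, R2-R9 17] → take R2-R5 (1); add R2.
Step 7: frontier [R3-R5 2] → take R3-R5 (2); add R3.
Vertex order: R4, R8, R9, R6, R7, R5, R2, R3. The 5th vertex is R7.

R7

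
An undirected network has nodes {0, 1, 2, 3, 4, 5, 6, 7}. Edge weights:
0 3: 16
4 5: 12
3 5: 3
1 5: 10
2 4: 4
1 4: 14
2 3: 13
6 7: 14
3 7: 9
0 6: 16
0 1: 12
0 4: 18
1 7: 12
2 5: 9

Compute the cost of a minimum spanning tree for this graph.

61

Prim, starting at 2.
Step 1: cheapest edge leaving the tree is 2 4 (4); add 4.
Step 2: cheapest edge leaving the tree is 2 5 (9); add 5.
Step 3: cheapest edge leaving the tree is 3 5 (3); add 3.
Step 4: cheapest edge leaving the tree is 3 7 (9); add 7.
Step 5: cheapest edge leaving the tree is 1 5 (10); add 1.
Step 6: cheapest edge leaving the tree is 0 1 (12); add 0.
Step 7: cheapest edge leaving the tree is 6 7 (14); add 6.
MST edges: 2 4, 2 5, 3 5, 3 7, 1 5, 0 1, 6 7; total weight 4+9+3+9+10+12+14 = 61.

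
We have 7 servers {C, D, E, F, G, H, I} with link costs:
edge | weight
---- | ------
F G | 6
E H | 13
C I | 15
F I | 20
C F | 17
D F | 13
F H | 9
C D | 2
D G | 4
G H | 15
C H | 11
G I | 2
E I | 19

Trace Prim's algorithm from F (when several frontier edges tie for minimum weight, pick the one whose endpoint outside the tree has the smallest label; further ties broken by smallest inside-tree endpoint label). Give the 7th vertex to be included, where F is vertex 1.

E

Grow the tree from F using Prim:
Step 1: cheapest edge leaving the tree is F G (6); add G.
Step 2: cheapest edge leaving the tree is G I (2); add I.
Step 3: cheapest edge leaving the tree is D G (4); add D.
Step 4: cheapest edge leaving the tree is C D (2); add C.
Step 5: cheapest edge leaving the tree is F H (9); add H.
Step 6: cheapest edge leaving the tree is E H (13); add E.
Vertex order: F, G, I, D, C, H, E. The 7th vertex is E.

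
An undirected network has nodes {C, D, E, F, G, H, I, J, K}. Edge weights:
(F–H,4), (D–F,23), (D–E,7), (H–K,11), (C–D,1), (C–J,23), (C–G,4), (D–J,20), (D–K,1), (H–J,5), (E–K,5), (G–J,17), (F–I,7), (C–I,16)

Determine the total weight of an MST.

38

Kruskal: consider edges lightest-first.
C–D (1): add — endpoints in different components.
D–K (1): add — endpoints in different components.
C–G (4): add — endpoints in different components.
F–H (4): add — endpoints in different components.
E–K (5): add — endpoints in different components.
H–J (5): add — endpoints in different components.
D–E (7): skip — D and E already connected.
F–I (7): add — endpoints in different components.
H–K (11): add — endpoints in different components.
MST edges: C–D, D–K, C–G, F–H, E–K, H–J, F–I, H–K; total weight 1+1+4+4+5+5+7+11 = 38.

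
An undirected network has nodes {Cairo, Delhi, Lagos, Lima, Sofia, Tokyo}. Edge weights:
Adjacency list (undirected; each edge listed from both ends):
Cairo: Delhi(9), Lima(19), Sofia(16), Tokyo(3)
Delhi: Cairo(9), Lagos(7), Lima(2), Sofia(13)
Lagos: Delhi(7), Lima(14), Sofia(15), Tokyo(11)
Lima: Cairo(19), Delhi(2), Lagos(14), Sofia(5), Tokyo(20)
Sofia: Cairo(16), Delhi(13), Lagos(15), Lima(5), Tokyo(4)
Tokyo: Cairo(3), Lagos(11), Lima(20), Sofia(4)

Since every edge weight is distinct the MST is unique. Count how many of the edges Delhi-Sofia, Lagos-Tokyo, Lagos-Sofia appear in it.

0

Sort edges by weight, then run Kruskal:
Delhi-Lima (2): add — endpoints in different components.
Cairo-Tokyo (3): add — endpoints in different components.
Sofia-Tokyo (4): add — endpoints in different components.
Lima-Sofia (5): add — endpoints in different components.
Delhi-Lagos (7): add — endpoints in different components.
MST edge set: {Delhi-Lima, Cairo-Tokyo, Sofia-Tokyo, Lima-Sofia, Delhi-Lagos}.
Of the listed edges, {} are in the MST → 0.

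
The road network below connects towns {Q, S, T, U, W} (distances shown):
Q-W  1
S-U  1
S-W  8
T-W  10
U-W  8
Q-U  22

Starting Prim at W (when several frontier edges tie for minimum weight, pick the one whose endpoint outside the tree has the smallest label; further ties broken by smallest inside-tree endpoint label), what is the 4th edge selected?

Grow the tree from W using Prim:
Step 1: cheapest edge leaving the tree is Q-W (1); add Q.
Step 2: cheapest edge leaving the tree is S-W (8); add S.
Step 3: cheapest edge leaving the tree is S-U (1); add U.
Step 4: cheapest edge leaving the tree is T-W (10); add T.
The 4th edge added is T-W.

T-W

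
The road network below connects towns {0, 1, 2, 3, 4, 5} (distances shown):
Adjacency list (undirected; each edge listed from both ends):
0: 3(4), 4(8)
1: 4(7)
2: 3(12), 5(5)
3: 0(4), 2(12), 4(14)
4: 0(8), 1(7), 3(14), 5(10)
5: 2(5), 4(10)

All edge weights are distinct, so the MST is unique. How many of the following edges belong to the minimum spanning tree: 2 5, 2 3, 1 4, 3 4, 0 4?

3

Kruskal: consider edges lightest-first.
0 3 (4): add. Components now {0,3} {1} {2} {4} {5}
2 5 (5): add. Components now {0,3} {1} {2,5} {4}
1 4 (7): add. Components now {0,3} {1,4} {2,5}
0 4 (8): add. Components now {0,1,3,4} {2,5}
4 5 (10): add. Components now {0,1,2,3,4,5}
MST edge set: {0 3, 2 5, 1 4, 0 4, 4 5}.
Of the listed edges, {2 5, 1 4, 0 4} are in the MST → 3.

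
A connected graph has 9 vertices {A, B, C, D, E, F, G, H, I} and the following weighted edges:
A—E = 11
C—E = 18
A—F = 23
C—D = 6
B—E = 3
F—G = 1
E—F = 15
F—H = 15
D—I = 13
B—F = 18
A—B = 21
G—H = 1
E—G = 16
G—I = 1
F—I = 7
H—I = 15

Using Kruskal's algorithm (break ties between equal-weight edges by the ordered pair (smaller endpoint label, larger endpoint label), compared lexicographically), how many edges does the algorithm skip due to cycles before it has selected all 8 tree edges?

Kruskal's algorithm — process edges by increasing weight (ties by edge label):
F—G (1): add — endpoints in different components.
G—H (1): add — endpoints in different components.
G—I (1): add — endpoints in different components.
B—E (3): add — endpoints in different components.
C—D (6): add — endpoints in different components.
F—I (7): skip — F and I already connected.
A—E (11): add — endpoints in different components.
D—I (13): add — endpoints in different components.
E—F (15): add — endpoints in different components.
Edges rejected before the tree was complete: 1.

1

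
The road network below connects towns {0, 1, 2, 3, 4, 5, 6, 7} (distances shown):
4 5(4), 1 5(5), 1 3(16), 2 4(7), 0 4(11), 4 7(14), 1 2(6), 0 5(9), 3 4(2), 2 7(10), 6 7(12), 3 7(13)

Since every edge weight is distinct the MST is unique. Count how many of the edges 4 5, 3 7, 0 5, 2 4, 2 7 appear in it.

3

Kruskal: consider edges lightest-first.
3 4 (2): add — endpoints in different components.
4 5 (4): add — endpoints in different components.
1 5 (5): add — endpoints in different components.
1 2 (6): add — endpoints in different components.
2 4 (7): skip — 2 and 4 already connected.
0 5 (9): add — endpoints in different components.
2 7 (10): add — endpoints in different components.
0 4 (11): skip — 0 and 4 already connected.
6 7 (12): add — endpoints in different components.
MST edge set: {3 4, 4 5, 1 5, 1 2, 0 5, 2 7, 6 7}.
Of the listed edges, {4 5, 0 5, 2 7} are in the MST → 3.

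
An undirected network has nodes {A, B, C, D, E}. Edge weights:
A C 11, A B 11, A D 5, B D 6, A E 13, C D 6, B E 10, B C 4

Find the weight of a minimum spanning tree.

25

Prim, starting at C.
Step 1: frontier [B C 4, C D 6, A C 11] → take B C (4); add B.
Step 2: frontier [B D 6, B E 10, A B 11, C D 6, A C 11] → take B D (6); add D.
Step 3: frontier [B E 10, A B 11, A C 11, A D 5] → take A D (5); add A.
Step 4: frontier [A E 13, B E 10] → take B E (10); add E.
MST edges: B C, B D, A D, B E; total weight 4+6+5+10 = 25.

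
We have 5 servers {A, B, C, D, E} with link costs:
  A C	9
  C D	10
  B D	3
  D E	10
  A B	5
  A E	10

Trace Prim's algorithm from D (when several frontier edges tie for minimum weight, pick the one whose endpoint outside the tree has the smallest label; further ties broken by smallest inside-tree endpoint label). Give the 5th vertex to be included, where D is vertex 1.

Prim's algorithm from D:
Step 1: frontier [B D 3, C D 10, D E 10] → take B D (3); add B.
Step 2: frontier [A B 5, C D 10, D E 10] → take A B (5); add A.
Step 3: frontier [A C 9, A E 10, C D 10, D E 10] → take A C (9); add C.
Step 4: frontier [A E 10, D E 10] → take A E (10); add E.
Vertex order: D, B, A, C, E. The 5th vertex is E.

E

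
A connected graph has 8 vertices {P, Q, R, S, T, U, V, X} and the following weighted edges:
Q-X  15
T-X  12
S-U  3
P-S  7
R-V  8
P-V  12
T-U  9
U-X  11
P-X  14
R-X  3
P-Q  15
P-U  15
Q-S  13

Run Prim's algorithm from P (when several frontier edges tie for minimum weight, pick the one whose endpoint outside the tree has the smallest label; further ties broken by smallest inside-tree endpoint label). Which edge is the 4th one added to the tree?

Grow the tree from P using Prim:
Step 1: cheapest edge leaving the tree is P-S (7); add S.
Step 2: cheapest edge leaving the tree is S-U (3); add U.
Step 3: cheapest edge leaving the tree is T-U (9); add T.
Step 4: cheapest edge leaving the tree is U-X (11); add X.
Step 5: cheapest edge leaving the tree is R-X (3); add R.
Step 6: cheapest edge leaving the tree is R-V (8); add V.
Step 7: cheapest edge leaving the tree is Q-S (13); add Q.
The 4th edge added is U-X.

U-X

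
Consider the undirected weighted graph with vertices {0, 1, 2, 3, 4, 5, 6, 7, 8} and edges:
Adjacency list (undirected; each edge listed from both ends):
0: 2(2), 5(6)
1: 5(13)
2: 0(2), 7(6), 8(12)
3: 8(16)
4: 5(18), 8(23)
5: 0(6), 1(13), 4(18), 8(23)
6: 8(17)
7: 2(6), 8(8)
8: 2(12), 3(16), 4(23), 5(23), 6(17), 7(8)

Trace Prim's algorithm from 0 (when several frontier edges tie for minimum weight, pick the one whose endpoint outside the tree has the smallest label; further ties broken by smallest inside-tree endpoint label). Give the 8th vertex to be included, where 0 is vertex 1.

6

Prim, starting at 0.
Step 1: frontier [0–2 2, 0–5 6] → take 0–2 (2); add 2.
Step 2: frontier [0–5 6, 2–7 6, 2–8 12] → take 0–5 (6); add 5.
Step 3: frontier [2–7 6, 2–8 12, 1–5 13, 4–5 18, 5–8 23] → take 2–7 (6); add 7.
Step 4: frontier [2–8 12, 1–5 13, 4–5 18, 5–8 23, 7–8 8] → take 7–8 (8); add 8.
Step 5: frontier [1–5 13, 4–5 18, 3–8 16, 6–8 17, 4–8 23] → take 1–5 (13); add 1.
Step 6: frontier [4–5 18, 3–8 16, 6–8 17, 4–8 23] → take 3–8 (16); add 3.
Step 7: frontier [4–5 18, 6–8 17, 4–8 23] → take 6–8 (17); add 6.
Step 8: frontier [4–5 18, 4–8 23] → take 4–5 (18); add 4.
Vertex order: 0, 2, 5, 7, 8, 1, 3, 6, 4. The 8th vertex is 6.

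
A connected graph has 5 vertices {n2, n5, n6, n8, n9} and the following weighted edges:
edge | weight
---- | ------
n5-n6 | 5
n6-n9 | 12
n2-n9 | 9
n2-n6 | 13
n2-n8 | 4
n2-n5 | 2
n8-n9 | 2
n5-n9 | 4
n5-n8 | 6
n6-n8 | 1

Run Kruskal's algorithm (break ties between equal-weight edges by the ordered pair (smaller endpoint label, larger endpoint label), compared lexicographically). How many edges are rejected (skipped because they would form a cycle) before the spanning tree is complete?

Sort edges by weight, then run Kruskal:
n6-n8 (1): add. Components now {n6,n8} {n2} {n9} {n5}
n2-n5 (2): add. Components now {n6,n8} {n2,n5} {n9}
n8-n9 (2): add. Components now {n6,n8,n9} {n2,n5}
n2-n8 (4): add. Components now {n2,n5,n6,n8,n9}
Edges rejected before the tree was complete: 0.

0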